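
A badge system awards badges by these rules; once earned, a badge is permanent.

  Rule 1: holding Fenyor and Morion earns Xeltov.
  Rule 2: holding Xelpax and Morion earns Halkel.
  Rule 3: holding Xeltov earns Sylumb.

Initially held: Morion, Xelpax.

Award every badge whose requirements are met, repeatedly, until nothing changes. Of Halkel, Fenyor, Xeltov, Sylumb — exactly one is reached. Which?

With Xelpax and Morion, Halkel is earned (Rule 2).
Sylumb would need Xeltov (Rule 3), but Xeltov is never earned. No rule produces Fenyor, and it is not given. Xeltov would need Fenyor and Morion (Rule 1), but Fenyor is never earned.

Halkel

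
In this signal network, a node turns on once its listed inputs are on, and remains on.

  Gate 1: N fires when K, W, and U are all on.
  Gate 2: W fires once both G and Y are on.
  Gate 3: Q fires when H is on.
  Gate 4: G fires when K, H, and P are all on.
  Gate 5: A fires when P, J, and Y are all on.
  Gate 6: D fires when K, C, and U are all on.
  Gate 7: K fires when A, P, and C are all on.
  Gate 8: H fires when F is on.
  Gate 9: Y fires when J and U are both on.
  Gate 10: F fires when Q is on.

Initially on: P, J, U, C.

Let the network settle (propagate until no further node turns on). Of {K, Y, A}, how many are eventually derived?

J and U are on, so Y fires (Gate 9).
P, J, and Y are on, so A fires (Gate 5).
A, P, and C are on, so K fires (Gate 7).
K: reached.
Y: reached.
A: reached.
All 3 are reached.

3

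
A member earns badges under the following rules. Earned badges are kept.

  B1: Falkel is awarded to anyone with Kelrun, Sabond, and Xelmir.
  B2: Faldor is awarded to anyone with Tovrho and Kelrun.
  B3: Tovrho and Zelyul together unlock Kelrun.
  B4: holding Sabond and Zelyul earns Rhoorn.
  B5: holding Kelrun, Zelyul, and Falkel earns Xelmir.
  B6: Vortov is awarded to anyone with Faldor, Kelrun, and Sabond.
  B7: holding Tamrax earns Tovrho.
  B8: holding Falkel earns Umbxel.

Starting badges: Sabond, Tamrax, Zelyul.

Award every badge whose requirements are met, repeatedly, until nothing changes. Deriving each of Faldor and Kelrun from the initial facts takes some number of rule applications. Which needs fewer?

Kelrun

Kelrun: With Tamrax, Tovrho is earned (B7). With Tovrho and Zelyul, Kelrun is earned (B3). [2 rule applications]
Faldor: With Tamrax, Tovrho is earned (B7). With Tovrho and Zelyul, Kelrun is earned (B3). With Tovrho and Kelrun, Faldor is earned (B2). [3 rule applications]
Kelrun needs fewer.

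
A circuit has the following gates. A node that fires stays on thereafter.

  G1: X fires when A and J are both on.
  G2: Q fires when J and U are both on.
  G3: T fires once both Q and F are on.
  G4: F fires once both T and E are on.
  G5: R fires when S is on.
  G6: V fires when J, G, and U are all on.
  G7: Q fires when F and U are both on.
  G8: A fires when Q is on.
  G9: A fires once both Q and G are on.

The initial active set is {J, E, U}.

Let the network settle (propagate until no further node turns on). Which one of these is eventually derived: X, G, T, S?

G2: J and U on → Q on.
Q is on, so A fires (G8).
A and J are on, so X fires (G1).
No rule produces G, and it is not given. No rule produces S, and it is not given. T would need Q and F (G3), but F never turns on.

X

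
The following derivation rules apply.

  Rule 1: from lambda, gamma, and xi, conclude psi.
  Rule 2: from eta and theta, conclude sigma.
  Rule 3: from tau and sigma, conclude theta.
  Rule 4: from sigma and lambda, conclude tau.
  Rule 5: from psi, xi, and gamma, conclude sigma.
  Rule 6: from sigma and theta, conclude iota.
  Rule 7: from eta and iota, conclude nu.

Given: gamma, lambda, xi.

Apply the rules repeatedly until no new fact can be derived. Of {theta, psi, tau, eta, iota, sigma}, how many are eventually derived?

5

lambda, gamma, and xi hold, so psi follows (Rule 1).
From psi, xi, and gamma, Rule 5 gives sigma.
From sigma and lambda, Rule 4 gives tau.
From tau and sigma, Rule 3 gives theta.
sigma and theta hold, so iota follows (Rule 6).
theta: reached.
psi: reached.
tau: reached.
No rule produces eta, and it is not given.
iota: reached.
sigma: reached.
Reached: theta, psi, tau, iota, and sigma — 5 of the 6.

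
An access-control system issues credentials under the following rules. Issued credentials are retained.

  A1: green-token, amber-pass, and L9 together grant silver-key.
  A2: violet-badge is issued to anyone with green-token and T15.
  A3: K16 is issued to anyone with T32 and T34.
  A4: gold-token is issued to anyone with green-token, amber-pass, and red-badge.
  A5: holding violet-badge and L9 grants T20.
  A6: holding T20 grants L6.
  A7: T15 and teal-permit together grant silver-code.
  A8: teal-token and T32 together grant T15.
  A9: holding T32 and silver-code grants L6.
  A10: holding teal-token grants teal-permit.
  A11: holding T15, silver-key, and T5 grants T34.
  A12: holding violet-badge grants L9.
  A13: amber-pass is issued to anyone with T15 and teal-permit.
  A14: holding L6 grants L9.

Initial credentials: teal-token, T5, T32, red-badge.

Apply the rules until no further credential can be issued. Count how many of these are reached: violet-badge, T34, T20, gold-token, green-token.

violet-badge would need green-token and T15 (A2), but green-token is never granted.
T34 would need T15, silver-key, and T5 (A11), but silver-key is never granted.
T20 would need violet-badge and L9 (A5), but violet-badge is never granted.
gold-token would need green-token, amber-pass, and red-badge (A4), but green-token is never granted.
No rule produces green-token, and it is not given.
None of the 5 are reached.

0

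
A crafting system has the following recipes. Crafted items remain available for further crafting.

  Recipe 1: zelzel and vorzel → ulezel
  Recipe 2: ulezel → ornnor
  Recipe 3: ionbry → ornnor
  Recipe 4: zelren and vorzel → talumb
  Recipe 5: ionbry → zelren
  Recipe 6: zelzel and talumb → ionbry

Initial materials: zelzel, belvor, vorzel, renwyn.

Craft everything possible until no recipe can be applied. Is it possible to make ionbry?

ionbry would need zelzel and talumb (Recipe 6), but talumb is never obtained.

No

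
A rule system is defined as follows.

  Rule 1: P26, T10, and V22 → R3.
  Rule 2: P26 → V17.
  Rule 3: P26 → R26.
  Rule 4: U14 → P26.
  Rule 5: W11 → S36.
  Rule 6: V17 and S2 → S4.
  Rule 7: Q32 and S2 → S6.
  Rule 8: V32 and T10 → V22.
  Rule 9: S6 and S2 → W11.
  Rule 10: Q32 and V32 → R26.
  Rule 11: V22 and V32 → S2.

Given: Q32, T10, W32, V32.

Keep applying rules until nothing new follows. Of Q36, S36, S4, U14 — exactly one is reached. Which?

V32 and T10 hold, so V22 follows (Rule 8).
V22 and V32 hold, so S2 follows (Rule 11).
Q32 and S2 hold, so S6 follows (Rule 7).
S6 and S2 hold, so W11 follows (Rule 9).
W11 holds, so S36 follows (Rule 5).
No rule produces Q36, and it is not given. No rule produces U14, and it is not given. S4 would need V17 and S2 (Rule 6), but V17 is never established.

S36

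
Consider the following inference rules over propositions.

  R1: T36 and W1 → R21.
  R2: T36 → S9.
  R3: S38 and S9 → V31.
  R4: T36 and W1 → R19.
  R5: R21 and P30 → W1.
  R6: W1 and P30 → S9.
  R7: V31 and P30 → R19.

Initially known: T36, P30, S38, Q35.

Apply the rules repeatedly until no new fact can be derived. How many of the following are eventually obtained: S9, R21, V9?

1

T36 holds, so S9 follows (R2).
S9: reached.
R21 would need T36 and W1 (R1), but W1 is never established.
No rule produces V9, and it is not given.
Reached: S9 — 1 of the 3.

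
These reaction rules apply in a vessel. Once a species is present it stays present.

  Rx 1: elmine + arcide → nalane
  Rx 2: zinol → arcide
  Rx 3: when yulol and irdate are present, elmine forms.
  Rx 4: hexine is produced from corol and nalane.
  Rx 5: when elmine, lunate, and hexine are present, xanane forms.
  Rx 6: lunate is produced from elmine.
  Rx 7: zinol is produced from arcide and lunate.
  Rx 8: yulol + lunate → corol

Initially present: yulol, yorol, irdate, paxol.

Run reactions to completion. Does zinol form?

No

zinol would need arcide and lunate (Rx 7), but arcide never forms.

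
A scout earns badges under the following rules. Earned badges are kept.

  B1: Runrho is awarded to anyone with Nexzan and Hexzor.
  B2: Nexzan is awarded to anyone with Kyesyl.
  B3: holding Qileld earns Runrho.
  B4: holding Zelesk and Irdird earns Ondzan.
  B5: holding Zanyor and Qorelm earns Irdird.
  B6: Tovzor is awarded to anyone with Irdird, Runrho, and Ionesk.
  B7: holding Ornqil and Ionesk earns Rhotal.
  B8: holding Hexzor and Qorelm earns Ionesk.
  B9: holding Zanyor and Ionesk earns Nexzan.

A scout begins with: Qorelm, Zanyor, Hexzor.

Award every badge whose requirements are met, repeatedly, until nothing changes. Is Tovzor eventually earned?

Yes

With Hexzor and Qorelm, Ionesk is earned (B8).
With Zanyor and Qorelm, Irdird is earned (B5).
With Zanyor and Ionesk, Nexzan is earned (B9).
With Nexzan and Hexzor, Runrho is earned (B1).
With Irdird, Runrho, and Ionesk, Tovzor is earned (B6).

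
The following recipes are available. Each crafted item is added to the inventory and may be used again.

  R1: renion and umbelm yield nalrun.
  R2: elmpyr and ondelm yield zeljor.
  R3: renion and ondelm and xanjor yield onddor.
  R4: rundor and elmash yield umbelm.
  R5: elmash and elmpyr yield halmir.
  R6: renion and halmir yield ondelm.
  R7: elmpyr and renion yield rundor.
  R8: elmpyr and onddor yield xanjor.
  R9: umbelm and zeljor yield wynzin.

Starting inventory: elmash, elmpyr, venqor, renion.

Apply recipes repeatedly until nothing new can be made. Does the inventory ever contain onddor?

onddor would need renion, ondelm, and xanjor (R3), but xanjor is never obtained.

No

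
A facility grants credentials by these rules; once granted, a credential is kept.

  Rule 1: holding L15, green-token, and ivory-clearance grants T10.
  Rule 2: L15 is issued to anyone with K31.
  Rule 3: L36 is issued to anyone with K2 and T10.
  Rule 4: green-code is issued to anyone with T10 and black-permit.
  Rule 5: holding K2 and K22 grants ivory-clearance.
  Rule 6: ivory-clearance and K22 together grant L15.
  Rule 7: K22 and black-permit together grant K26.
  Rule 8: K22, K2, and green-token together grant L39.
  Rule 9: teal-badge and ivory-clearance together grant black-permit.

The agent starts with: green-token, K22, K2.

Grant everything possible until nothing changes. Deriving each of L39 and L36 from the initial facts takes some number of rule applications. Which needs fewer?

L39: Holding K22, K2, and green-token grants L39 (Rule 8). [1 rule application]
L36: Holding K2 and K22 grants ivory-clearance (Rule 5). Holding ivory-clearance and K22 grants L15 (Rule 6). Holding L15, green-token, and ivory-clearance grants T10 (Rule 1). Holding K2 and T10 grants L36 (Rule 3). [4 rule applications]
L39 needs fewer.

L39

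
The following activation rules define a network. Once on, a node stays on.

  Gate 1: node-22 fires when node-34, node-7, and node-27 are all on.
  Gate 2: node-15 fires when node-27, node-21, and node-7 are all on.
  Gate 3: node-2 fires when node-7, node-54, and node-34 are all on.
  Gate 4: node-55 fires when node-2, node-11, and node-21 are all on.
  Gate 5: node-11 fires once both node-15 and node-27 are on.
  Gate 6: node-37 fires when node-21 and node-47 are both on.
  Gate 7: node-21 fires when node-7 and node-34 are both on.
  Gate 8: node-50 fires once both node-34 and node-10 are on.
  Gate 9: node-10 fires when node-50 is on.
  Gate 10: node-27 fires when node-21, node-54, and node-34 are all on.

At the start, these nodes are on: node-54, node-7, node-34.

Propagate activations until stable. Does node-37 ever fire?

No

node-37 would need node-21 and node-47 (Gate 6), but node-47 never turns on.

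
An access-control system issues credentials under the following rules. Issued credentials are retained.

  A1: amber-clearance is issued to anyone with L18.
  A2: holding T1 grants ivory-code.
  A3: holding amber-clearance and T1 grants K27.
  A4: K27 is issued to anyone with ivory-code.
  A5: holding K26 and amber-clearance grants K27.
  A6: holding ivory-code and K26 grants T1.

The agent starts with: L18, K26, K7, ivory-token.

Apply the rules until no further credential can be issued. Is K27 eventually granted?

Holding L18 grants amber-clearance (A1).
Holding K26 and amber-clearance grants K27 (A5).

Yes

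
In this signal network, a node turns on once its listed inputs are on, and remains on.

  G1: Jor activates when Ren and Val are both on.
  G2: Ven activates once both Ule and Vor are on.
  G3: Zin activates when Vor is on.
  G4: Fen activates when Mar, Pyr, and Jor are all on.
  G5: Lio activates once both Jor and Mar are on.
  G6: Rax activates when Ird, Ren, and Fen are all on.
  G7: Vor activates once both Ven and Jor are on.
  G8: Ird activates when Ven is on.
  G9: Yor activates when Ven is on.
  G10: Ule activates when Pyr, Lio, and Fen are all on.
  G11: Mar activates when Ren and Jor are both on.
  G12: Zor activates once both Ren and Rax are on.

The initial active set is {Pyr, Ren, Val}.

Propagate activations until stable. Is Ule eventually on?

Yes

G1: Ren and Val on → Jor on.
G11: Ren and Jor on → Mar on.
Jor and Mar are on, so Lio activates (G5).
Mar, Pyr, and Jor are on, so Fen activates (G4).
G10: Pyr, Lio, and Fen on → Ule on.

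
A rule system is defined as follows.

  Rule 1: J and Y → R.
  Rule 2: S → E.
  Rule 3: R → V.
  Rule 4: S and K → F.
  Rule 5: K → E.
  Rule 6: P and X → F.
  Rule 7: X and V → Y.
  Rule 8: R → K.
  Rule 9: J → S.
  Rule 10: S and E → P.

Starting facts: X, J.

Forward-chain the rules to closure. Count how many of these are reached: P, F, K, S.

J holds, so S follows (Rule 9).
From S, Rule 2 gives E.
From S and E, Rule 10 gives P.
P and X hold, so F follows (Rule 6).
P: reached.
F: reached.
K would need R (Rule 8), but R is never established.
S: reached.
Reached: P, F, and S — 3 of the 4.

3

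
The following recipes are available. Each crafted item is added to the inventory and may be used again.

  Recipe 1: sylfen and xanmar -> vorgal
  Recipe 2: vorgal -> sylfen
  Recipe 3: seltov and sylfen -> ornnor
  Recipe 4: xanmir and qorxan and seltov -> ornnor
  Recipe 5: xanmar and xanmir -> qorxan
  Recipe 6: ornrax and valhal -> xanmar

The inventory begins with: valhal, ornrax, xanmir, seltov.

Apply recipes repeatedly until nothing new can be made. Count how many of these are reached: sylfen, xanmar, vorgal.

Using Recipe 6, ornrax and valhal make xanmar.
sylfen would need vorgal (Recipe 2), but vorgal is never obtained.
xanmar: reached.
vorgal would need sylfen and xanmar (Recipe 1), but sylfen is never obtained.
Reached: xanmar — 1 of the 3.

1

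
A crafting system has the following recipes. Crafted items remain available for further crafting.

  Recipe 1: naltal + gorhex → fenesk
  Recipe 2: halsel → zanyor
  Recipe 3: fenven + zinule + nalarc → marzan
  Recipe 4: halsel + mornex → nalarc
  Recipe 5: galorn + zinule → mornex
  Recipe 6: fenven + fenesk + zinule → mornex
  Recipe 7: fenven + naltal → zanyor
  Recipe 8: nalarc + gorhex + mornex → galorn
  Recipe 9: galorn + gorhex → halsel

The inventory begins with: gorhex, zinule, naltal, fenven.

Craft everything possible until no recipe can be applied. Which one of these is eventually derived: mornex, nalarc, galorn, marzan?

mornex

Using Recipe 1, naltal and gorhex make fenesk.
fenven + fenesk + zinule → mornex (Recipe 6).
galorn would need nalarc, gorhex, and mornex (Recipe 8), but nalarc is never obtained. nalarc would need halsel and mornex (Recipe 4), but halsel is never obtained. marzan would need fenven, zinule, and nalarc (Recipe 3), but nalarc is never obtained.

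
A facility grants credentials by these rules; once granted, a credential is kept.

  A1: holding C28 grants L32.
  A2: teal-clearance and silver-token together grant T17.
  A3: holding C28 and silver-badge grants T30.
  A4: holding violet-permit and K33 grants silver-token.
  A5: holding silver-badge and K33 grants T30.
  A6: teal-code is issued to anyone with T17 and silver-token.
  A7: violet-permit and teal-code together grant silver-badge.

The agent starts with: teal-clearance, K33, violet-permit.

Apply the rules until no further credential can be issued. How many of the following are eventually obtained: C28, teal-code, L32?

Holding violet-permit and K33 grants silver-token (A4).
Holding teal-clearance and silver-token grants T17 (A2).
Holding T17 and silver-token grants teal-code (A6).
No rule produces C28, and it is not given.
teal-code: reached.
L32 would need C28 (A1), but C28 is never granted.
Reached: teal-code — 1 of the 3.

1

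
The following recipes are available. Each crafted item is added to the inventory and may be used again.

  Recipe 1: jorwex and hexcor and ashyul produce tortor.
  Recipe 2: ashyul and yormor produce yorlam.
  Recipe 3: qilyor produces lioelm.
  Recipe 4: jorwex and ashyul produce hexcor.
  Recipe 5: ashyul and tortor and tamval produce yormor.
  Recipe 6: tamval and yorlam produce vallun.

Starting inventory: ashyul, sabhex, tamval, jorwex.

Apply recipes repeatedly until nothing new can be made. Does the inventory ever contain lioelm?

lioelm would need qilyor (Recipe 3), but qilyor is never obtained.

No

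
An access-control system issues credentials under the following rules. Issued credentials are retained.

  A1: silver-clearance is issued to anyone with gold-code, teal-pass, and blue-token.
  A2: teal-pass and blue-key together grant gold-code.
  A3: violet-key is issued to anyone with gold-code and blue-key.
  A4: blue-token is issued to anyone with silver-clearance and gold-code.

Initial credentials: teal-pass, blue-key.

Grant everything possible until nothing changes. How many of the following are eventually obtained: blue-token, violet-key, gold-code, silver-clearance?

Holding teal-pass and blue-key grants gold-code (A2).
Holding gold-code and blue-key grants violet-key (A3).
blue-token would need silver-clearance and gold-code (A4), but silver-clearance is never granted.
violet-key: reached.
gold-code: reached.
silver-clearance would need gold-code, teal-pass, and blue-token (A1), but blue-token is never granted.
Reached: violet-key and gold-code — 2 of the 4.

2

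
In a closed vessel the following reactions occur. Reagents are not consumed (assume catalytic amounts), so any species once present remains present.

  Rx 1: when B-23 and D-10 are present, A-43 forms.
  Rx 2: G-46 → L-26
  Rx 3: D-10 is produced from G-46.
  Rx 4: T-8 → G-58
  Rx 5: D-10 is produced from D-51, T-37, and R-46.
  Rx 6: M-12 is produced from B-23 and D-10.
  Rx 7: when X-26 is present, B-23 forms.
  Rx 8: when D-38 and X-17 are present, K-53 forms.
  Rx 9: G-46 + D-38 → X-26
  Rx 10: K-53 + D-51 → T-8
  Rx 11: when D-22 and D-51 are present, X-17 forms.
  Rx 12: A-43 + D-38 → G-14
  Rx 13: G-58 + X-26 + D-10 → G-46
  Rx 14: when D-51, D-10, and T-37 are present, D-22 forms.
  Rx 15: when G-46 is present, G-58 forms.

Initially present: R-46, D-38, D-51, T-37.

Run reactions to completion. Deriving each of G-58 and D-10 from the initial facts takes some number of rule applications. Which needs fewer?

D-10: D-51, T-37, and R-46 present → D-10 forms (Rx 5). [1 rule application]
G-58: D-51, T-37, and R-46 present → D-10 forms (Rx 5). D-51, D-10, and T-37 present → D-22 forms (Rx 14). D-22 and D-51 present → X-17 forms (Rx 11). D-38 and X-17 present → K-53 forms (Rx 8). K-53 and D-51 present → T-8 forms (Rx 10). T-8 present → G-58 forms (Rx 4). [6 rule applications]
D-10 needs fewer.

D-10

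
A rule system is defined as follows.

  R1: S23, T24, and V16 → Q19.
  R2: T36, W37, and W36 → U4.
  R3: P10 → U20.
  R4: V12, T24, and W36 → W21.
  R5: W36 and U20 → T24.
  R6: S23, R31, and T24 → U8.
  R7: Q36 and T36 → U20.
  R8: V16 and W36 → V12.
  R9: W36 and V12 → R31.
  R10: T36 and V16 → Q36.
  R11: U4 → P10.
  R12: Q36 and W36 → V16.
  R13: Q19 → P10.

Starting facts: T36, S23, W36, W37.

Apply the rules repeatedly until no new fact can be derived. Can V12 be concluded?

No

V12 would need V16 and W36 (R8), but V16 is never established.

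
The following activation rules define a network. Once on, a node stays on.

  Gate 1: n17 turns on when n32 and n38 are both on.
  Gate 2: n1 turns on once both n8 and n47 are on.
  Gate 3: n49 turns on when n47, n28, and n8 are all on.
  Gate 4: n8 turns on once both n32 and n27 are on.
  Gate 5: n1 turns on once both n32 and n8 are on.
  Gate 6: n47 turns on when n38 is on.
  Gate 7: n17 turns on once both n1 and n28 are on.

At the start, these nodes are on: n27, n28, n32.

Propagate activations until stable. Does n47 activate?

No

n47 would need n38 (Gate 6), but n38 never turns on.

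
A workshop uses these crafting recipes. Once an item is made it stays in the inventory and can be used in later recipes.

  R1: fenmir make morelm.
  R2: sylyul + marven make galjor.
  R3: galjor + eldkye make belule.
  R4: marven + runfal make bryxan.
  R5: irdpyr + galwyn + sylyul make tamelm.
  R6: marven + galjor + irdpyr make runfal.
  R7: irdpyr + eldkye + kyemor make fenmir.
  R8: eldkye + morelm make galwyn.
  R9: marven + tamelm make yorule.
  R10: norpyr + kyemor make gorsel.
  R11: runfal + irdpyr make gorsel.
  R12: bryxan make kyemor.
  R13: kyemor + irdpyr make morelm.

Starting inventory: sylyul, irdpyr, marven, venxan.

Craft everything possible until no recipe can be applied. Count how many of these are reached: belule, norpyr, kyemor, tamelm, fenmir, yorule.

1

sylyul + marven → galjor (R2).
Using R6, marven, galjor, and irdpyr make runfal.
marven + runfal → bryxan (R4).
bryxan → kyemor (R12).
belule would need galjor and eldkye (R3), but eldkye is never obtained.
No rule produces norpyr, and it is not given.
kyemor: reached.
tamelm would need irdpyr, galwyn, and sylyul (R5), but galwyn is never obtained.
fenmir would need irdpyr, eldkye, and kyemor (R7), but eldkye is never obtained.
yorule would need marven and tamelm (R9), but tamelm is never obtained.
Reached: kyemor — 1 of the 6.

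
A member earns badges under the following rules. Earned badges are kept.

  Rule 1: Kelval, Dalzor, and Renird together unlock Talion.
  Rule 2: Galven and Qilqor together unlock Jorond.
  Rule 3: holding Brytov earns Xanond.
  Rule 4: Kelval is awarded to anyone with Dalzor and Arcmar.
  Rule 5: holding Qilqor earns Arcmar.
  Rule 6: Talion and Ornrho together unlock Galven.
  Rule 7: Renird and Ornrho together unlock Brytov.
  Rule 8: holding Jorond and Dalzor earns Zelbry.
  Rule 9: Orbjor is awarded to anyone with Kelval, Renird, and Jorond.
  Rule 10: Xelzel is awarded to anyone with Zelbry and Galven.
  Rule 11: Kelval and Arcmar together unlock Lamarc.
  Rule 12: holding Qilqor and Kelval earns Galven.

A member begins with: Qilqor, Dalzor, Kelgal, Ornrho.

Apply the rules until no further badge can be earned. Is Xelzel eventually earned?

Yes

With Qilqor, Arcmar is earned (Rule 5).
With Dalzor and Arcmar, Kelval is earned (Rule 4).
With Qilqor and Kelval, Galven is earned (Rule 12).
With Galven and Qilqor, Jorond is earned (Rule 2).
With Jorond and Dalzor, Zelbry is earned (Rule 8).
With Zelbry and Galven, Xelzel is earned (Rule 10).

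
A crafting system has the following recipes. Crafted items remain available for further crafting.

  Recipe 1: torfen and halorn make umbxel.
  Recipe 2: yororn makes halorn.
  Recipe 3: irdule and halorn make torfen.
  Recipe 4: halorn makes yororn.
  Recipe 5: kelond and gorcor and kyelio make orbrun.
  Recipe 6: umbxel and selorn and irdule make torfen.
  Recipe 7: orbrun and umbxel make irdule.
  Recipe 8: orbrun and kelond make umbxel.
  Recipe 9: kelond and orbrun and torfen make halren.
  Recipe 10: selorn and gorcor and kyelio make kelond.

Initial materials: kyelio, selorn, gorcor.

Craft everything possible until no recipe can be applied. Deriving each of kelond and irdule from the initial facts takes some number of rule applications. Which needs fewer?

kelond

kelond: Using Recipe 10, selorn, gorcor, and kyelio make kelond. [1 rule application]
irdule: Using Recipe 10, selorn, gorcor, and kyelio make kelond. Using Recipe 5, kelond, gorcor, and kyelio make orbrun. orbrun and kelond → umbxel (Recipe 8). orbrun and umbxel → irdule (Recipe 7). [4 rule applications]
kelond needs fewer.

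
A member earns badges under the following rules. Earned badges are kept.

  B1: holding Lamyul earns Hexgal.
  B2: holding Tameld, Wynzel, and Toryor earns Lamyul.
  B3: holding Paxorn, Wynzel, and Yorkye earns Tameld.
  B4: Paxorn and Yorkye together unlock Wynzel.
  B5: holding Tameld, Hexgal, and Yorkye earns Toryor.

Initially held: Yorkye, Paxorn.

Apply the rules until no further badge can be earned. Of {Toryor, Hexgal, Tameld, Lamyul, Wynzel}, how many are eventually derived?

With Paxorn and Yorkye, Wynzel is earned (B4).
With Paxorn, Wynzel, and Yorkye, Tameld is earned (B3).
Toryor would need Tameld, Hexgal, and Yorkye (B5), but Hexgal is never earned.
Hexgal would need Lamyul (B1), but Lamyul is never earned.
Tameld: reached.
Lamyul would need Tameld, Wynzel, and Toryor (B2), but Toryor is never earned.
Wynzel: reached.
Reached: Tameld and Wynzel — 2 of the 5.

2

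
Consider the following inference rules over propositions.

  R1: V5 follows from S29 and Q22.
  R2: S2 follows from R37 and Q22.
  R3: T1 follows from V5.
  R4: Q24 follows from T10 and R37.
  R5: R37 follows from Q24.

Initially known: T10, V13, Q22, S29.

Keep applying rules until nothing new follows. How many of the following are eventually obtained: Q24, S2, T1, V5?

S29 and Q22 hold, so V5 follows (R1).
From V5, R3 gives T1.
Q24 would need T10 and R37 (R4), but R37 is never established.
S2 would need R37 and Q22 (R2), but R37 is never established.
T1: reached.
V5: reached.
Reached: T1 and V5 — 2 of the 4.

2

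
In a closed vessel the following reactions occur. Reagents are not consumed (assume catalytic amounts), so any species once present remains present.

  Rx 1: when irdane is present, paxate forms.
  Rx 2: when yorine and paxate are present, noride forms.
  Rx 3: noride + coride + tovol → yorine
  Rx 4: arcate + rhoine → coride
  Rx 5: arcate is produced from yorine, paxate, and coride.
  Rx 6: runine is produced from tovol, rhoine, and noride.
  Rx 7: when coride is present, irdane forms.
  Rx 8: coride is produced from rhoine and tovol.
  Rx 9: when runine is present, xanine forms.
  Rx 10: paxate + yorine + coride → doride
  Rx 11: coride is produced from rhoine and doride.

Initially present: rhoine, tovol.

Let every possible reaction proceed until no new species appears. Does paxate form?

Yes

rhoine and tovol present → coride forms (Rx 8).
coride present → irdane forms (Rx 7).
irdane present → paxate forms (Rx 1).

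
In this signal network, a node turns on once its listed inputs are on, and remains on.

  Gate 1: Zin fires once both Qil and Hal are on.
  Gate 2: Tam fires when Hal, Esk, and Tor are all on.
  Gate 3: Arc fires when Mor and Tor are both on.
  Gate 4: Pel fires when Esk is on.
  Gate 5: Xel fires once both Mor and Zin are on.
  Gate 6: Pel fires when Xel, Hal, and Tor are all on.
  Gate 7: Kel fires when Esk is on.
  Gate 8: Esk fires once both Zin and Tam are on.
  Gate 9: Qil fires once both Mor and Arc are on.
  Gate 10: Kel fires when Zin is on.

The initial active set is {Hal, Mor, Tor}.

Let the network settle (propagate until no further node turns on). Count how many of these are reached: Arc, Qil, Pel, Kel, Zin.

5

Mor and Tor are on, so Arc fires (Gate 3).
Mor and Arc are on, so Qil fires (Gate 9).
Gate 1: Qil and Hal on → Zin on.
Mor and Zin are on, so Xel fires (Gate 5).
Zin is on, so Kel fires (Gate 10).
Gate 6: Xel, Hal, and Tor on → Pel on.
Arc: reached.
Qil: reached.
Pel: reached.
Kel: reached.
Zin: reached.
All 5 are reached.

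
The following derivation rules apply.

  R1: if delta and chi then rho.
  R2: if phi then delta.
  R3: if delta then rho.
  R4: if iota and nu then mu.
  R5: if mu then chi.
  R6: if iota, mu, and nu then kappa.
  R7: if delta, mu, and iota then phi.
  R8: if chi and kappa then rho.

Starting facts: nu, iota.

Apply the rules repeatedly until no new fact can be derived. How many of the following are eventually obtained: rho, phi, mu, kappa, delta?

iota and nu hold, so mu follows (R4).
From iota, mu, and nu, R6 gives kappa.
From mu, R5 gives chi.
chi and kappa hold, so rho follows (R8).
rho: reached.
phi would need delta, mu, and iota (R7), but delta is never established.
mu: reached.
kappa: reached.
delta would need phi (R2), but phi is never established.
Reached: rho, mu, and kappa — 3 of the 5.

3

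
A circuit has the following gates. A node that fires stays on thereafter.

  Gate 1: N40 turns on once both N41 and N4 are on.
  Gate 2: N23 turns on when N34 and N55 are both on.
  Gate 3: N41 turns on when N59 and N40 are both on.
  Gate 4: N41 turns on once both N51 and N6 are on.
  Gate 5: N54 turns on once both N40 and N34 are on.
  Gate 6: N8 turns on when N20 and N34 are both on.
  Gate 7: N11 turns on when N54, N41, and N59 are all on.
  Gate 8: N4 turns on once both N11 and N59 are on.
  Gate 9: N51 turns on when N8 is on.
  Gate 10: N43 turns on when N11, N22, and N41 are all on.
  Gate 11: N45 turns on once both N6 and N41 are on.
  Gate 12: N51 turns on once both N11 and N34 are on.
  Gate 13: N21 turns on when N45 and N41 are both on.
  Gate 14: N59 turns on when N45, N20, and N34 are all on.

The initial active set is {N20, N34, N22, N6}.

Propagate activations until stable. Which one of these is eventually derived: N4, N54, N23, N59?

Gate 6: N20 and N34 on → N8 on.
N8 is on, so N51 turns on (Gate 9).
N51 and N6 are on, so N41 turns on (Gate 4).
Gate 11: N6 and N41 on → N45 on.
N45, N20, and N34 are on, so N59 turns on (Gate 14).
N54 would need N40 and N34 (Gate 5), but N40 never turns on. N4 would need N11 and N59 (Gate 8), but N11 never turns on. N23 would need N34 and N55 (Gate 2), but N55 never turns on.

N59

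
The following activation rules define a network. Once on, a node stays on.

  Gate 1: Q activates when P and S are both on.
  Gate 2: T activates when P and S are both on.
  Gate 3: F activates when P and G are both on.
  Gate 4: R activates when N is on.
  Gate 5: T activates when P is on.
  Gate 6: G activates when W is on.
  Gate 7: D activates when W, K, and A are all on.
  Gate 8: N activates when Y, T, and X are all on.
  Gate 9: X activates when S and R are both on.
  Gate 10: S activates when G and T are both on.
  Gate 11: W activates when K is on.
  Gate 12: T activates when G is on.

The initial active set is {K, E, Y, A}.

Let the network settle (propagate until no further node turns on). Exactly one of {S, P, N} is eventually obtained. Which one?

Gate 11: K on → W on.
W is on, so G activates (Gate 6).
G is on, so T activates (Gate 12).
G and T are on, so S activates (Gate 10).
N would need Y, T, and X (Gate 8), but X never turns on. No rule produces P, and it is not given.

S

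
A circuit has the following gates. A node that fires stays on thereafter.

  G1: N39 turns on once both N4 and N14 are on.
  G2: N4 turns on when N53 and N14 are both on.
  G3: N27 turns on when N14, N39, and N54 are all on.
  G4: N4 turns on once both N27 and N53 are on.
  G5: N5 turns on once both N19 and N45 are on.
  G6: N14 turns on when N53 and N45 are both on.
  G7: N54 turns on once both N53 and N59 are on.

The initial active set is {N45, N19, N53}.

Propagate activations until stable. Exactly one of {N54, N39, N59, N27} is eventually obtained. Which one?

G6: N53 and N45 on → N14 on.
G2: N53 and N14 on → N4 on.
N4 and N14 are on, so N39 turns on (G1).
N27 would need N14, N39, and N54 (G3), but N54 never turns on. No rule produces N59, and it is not given. N54 would need N53 and N59 (G7), but N59 never turns on.

N39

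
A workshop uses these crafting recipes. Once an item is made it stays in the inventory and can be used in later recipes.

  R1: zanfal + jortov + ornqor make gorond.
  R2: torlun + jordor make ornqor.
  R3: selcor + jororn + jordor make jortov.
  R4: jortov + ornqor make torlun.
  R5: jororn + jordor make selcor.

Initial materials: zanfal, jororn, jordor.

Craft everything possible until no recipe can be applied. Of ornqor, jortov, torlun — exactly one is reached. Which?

jortov

jororn + jordor → selcor (R5).
selcor + jororn + jordor → jortov (R3).
ornqor would need torlun and jordor (R2), but torlun is never obtained. torlun would need jortov and ornqor (R4), but ornqor is never obtained.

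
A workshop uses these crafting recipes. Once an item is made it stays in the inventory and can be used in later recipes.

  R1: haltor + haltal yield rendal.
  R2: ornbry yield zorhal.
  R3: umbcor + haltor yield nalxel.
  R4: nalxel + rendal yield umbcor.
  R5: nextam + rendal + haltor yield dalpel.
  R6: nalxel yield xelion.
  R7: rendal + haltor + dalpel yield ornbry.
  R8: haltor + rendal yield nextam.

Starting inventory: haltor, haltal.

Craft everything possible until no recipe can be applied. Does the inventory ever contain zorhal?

Yes

Using R1, haltor and haltal make rendal.
Using R8, haltor and rendal make nextam.
nextam + rendal + haltor → dalpel (R5).
rendal + haltor + dalpel → ornbry (R7).
Using R2, ornbry makes zorhal.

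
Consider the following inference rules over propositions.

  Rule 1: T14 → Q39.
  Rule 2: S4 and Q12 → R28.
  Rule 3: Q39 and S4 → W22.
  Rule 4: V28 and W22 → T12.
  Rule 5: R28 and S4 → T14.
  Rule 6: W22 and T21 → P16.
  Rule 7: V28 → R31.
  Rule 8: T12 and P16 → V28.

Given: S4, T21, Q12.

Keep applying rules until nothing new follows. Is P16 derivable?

From S4 and Q12, Rule 2 gives R28.
From R28 and S4, Rule 5 gives T14.
T14 holds, so Q39 follows (Rule 1).
From Q39 and S4, Rule 3 gives W22.
From W22 and T21, Rule 6 gives P16.

Yes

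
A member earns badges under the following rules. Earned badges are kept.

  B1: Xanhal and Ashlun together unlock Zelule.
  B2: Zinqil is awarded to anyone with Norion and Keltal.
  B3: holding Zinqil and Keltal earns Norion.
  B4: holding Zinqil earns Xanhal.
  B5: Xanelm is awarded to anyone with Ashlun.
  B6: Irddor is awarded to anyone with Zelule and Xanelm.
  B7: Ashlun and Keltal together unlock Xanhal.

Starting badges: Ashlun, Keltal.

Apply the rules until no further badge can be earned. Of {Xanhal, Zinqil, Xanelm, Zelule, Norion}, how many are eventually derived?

3

With Ashlun and Keltal, Xanhal is earned (B7).
With Ashlun, Xanelm is earned (B5).
With Xanhal and Ashlun, Zelule is earned (B1).
Xanhal: reached.
Zinqil would need Norion and Keltal (B2), but Norion is never earned.
Xanelm: reached.
Zelule: reached.
Norion would need Zinqil and Keltal (B3), but Zinqil is never earned.
Reached: Xanhal, Xanelm, and Zelule — 3 of the 5.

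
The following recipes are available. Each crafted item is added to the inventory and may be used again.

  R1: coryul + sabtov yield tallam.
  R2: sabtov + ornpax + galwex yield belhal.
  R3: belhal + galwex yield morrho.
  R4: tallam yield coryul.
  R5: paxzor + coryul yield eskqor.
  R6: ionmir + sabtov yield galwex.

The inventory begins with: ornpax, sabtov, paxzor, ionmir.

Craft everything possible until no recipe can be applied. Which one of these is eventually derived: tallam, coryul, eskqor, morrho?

ionmir + sabtov → galwex (R6).
sabtov + ornpax + galwex → belhal (R2).
belhal + galwex → morrho (R3).
eskqor would need paxzor and coryul (R5), but coryul is never obtained. coryul would need tallam (R4), but tallam is never obtained. tallam would need coryul and sabtov (R1), but coryul is never obtained.

morrho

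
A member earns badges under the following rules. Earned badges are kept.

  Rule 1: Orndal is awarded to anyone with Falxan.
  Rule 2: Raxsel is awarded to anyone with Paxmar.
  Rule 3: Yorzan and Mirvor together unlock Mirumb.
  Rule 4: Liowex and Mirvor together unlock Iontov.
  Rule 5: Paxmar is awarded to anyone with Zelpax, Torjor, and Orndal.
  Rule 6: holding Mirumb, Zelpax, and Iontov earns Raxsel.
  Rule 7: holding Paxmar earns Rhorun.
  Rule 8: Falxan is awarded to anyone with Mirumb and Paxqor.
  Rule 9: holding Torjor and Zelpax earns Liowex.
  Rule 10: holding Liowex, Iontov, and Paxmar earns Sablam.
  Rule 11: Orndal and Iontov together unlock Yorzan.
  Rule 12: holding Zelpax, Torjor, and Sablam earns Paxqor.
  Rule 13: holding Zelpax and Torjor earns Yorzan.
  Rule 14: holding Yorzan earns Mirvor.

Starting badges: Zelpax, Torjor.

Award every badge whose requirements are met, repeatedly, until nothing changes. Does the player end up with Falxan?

No

Falxan would need Mirumb and Paxqor (Rule 8), but Paxqor is never earned.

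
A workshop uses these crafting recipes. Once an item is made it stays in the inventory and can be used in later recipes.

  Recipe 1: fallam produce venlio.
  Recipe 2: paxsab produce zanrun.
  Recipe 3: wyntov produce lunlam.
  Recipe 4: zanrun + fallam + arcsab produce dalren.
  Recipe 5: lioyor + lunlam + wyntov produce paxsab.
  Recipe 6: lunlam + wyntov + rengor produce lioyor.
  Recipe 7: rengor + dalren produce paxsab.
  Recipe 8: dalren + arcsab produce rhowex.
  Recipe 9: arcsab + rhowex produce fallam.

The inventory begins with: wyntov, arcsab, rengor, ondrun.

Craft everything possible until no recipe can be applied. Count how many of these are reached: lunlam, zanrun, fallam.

wyntov → lunlam (Recipe 3).
lunlam + wyntov + rengor → lioyor (Recipe 6).
Using Recipe 5, lioyor, lunlam, and wyntov make paxsab.
paxsab → zanrun (Recipe 2).
lunlam: reached.
zanrun: reached.
fallam would need arcsab and rhowex (Recipe 9), but rhowex is never obtained.
Reached: lunlam and zanrun — 2 of the 3.

2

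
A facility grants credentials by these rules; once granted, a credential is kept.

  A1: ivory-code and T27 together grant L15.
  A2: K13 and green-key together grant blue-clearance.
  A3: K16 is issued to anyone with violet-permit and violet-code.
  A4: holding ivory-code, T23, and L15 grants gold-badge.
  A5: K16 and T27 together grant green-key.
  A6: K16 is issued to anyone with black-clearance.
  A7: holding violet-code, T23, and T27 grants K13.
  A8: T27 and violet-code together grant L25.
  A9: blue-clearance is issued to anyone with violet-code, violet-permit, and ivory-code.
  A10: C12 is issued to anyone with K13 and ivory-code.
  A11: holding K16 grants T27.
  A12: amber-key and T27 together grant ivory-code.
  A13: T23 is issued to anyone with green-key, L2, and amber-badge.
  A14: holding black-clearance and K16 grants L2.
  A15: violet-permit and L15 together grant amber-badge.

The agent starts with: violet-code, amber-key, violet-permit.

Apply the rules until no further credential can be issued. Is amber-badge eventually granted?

Holding violet-permit and violet-code grants K16 (A3).
Holding K16 grants T27 (A11).
Holding amber-key and T27 grants ivory-code (A12).
Holding ivory-code and T27 grants L15 (A1).
Holding violet-permit and L15 grants amber-badge (A15).

Yes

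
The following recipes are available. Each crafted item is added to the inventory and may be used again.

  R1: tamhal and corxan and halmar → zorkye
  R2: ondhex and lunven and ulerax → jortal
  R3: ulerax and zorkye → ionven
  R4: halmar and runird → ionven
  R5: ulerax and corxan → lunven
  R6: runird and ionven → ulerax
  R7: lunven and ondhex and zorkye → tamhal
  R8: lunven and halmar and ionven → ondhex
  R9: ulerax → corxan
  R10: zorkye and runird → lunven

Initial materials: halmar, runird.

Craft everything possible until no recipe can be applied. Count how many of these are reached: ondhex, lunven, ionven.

3

Using R4, halmar and runird make ionven.
runird and ionven → ulerax (R6).
Using R9, ulerax makes corxan.
Using R5, ulerax and corxan make lunven.
Using R8, lunven, halmar, and ionven make ondhex.
ondhex: reached.
lunven: reached.
ionven: reached.
All 3 are reached.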